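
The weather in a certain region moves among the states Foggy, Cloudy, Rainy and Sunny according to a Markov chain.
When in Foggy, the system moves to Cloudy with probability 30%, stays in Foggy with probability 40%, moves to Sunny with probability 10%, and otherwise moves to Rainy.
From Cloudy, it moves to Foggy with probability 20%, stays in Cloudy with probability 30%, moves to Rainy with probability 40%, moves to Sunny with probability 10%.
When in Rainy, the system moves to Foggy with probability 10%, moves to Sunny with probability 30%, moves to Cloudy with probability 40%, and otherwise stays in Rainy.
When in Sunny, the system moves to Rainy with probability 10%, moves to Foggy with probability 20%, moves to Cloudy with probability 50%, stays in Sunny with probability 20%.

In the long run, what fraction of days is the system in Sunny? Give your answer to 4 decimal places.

Let the stationary distribution be π with π = πP and π_1 + π_2 + π_3 + π_4 = 1.
π_1 = 0.4·π_1 + 0.2·π_2 + 0.1·π_3 + 0.2·π_4
π_2 = 0.3·π_1 + 0.3·π_2 + 0.4·π_3 + 0.5·π_4
π_3 = 0.2·π_1 + 0.4·π_2 + 0.2·π_3 + 0.1·π_4
Solving with the normalization constraint gives π = (0.2181, 0.3591, 0.2550, 0.1678).
So the stationary probability of Sunny is 0.1678.

0.1678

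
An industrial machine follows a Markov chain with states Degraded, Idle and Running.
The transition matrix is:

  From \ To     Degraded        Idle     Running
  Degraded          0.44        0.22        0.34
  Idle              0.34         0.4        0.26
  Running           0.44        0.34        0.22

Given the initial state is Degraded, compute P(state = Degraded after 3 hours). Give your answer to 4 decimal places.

0.4100

Propagate the distribution vector 3 hours from Degraded.
After 0 hours: (1.0000, 0.0000, 0.0000)
After 1 hour: (0.4400, 0.2200, 0.3400)
After 2 hours: (0.4180, 0.3004, 0.2816)
After 3 hours: (0.4100, 0.3079, 0.2822)
P(in Degraded after 3 hours) = 0.4100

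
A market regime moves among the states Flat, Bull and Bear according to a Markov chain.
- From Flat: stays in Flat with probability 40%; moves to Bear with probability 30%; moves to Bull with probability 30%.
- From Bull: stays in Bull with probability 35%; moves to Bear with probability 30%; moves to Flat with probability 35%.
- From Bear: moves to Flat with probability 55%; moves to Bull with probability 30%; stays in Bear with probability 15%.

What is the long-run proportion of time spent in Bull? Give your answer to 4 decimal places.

Let the stationary distribution be π with π = πP and π_1 + π_2 + π_3 = 1.
π_1 = 0.4·π_1 + 0.35·π_2 + 0.55·π_3
π_2 = 0.3·π_1 + 0.35·π_2 + 0.3·π_3
Solving with the normalization constraint gives π = (0.4233, 0.3158, 0.2609).
So the stationary probability of Bull is 0.3158.

0.3158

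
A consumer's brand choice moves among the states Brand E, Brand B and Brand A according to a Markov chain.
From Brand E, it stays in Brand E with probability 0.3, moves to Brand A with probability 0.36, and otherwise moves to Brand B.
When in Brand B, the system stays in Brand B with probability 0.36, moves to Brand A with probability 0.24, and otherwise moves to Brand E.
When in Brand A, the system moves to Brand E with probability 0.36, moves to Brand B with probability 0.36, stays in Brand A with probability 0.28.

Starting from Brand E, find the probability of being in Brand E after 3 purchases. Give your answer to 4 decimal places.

0.3528

Propagate the distribution vector 3 purchases from Brand E.
After 0 purchases: (1.0000, 0.0000, 0.0000)
After 1 purchase: (0.3000, 0.3400, 0.3600)
After 2 purchases: (0.3556, 0.3540, 0.2904)
After 3 purchases: (0.3528, 0.3529, 0.2943)
P(in Brand E after 3 purchases) = 0.3528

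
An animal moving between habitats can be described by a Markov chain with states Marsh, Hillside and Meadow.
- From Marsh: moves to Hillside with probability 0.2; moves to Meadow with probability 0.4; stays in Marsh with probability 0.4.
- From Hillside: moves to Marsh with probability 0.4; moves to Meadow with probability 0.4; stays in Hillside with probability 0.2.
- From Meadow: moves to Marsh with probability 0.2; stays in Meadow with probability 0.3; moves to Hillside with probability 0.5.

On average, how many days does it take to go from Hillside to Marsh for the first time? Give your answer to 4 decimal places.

Let t(s) be the expected number of days to first reach Marsh from state s, with t(Marsh) = 0. Conditioning on the first day:
t(Hillside) = 1 + 0.2·t(Hillside) + 0.4·t(Meadow)
t(Meadow) = 1 + 0.5·t(Hillside) + 0.3·t(Meadow)
Solving: t(Hillside) = 3.0556, t(Meadow) = 3.6111.
Expected days from Hillside to Marsh: 3.0556.

3.0556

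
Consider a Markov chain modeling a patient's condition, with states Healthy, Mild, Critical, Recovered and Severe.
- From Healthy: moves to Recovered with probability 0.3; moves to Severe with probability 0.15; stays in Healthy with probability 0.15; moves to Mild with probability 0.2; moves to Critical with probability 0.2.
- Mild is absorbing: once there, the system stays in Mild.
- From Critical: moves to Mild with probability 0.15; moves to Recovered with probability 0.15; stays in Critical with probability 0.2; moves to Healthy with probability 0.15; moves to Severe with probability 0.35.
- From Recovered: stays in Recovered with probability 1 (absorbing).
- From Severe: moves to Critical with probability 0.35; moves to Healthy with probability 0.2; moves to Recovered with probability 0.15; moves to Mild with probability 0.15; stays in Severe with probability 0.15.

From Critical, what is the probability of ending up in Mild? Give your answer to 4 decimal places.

Let h(s) be the probability of absorption at Mild starting from transient state s. Then h(Mild) = 1 and h(Recovered) = 0. By first-step analysis:
h(Healthy) = 0.15·h(Healthy) + 0.2·1 + 0.2·h(Critical) + 0.3·0 + 0.15·h(Severe)
h(Critical) = 0.15·h(Healthy) + 0.15·1 + 0.2·h(Critical) + 0.15·0 + 0.35·h(Severe)
h(Severe) = 0.2·h(Healthy) + 0.15·1 + 0.35·h(Critical) + 0.15·0 + 0.15·h(Severe)
Solving: h(Healthy) = 0.4307, h(Critical) = 0.4755, h(Severe) = 0.4736.
Starting from Critical, the probability is 0.4755.

0.4755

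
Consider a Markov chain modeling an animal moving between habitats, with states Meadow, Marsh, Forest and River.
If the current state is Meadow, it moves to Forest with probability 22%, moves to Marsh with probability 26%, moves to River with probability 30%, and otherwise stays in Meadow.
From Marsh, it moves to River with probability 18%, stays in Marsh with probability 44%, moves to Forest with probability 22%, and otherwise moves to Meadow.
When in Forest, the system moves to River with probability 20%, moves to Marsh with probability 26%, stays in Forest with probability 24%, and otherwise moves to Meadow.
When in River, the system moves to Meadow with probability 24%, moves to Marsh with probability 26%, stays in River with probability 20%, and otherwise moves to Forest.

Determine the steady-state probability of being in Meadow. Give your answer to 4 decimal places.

0.2247

Let the stationary distribution be π with π = πP and π_1 + π_2 + π_3 + π_4 = 1.
π_1 = 0.22·π_1 + 0.16·π_2 + 0.3·π_3 + 0.24·π_4
π_2 = 0.26·π_1 + 0.44·π_2 + 0.26·π_3 + 0.26·π_4
π_3 = 0.22·π_1 + 0.22·π_2 + 0.24·π_3 + 0.3·π_4
Solving with the normalization constraint gives π = (0.2247, 0.3171, 0.2421, 0.2161).
So the stationary probability of Meadow is 0.2247.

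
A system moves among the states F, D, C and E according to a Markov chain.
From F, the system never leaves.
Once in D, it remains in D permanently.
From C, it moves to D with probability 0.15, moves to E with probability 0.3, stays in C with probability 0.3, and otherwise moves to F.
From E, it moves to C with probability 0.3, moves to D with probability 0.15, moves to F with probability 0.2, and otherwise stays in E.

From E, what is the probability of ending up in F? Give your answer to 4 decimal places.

Let h(s) be the probability of absorption at F starting from transient state s. Then h(F) = 1 and h(D) = 0. By first-step analysis:
h(C) = 0.25·1 + 0.15·0 + 0.3·h(C) + 0.3·h(E)
h(E) = 0.2·1 + 0.15·0 + 0.3·h(C) + 0.35·h(E)
Solving: h(C) = 0.6096, h(E) = 0.5890.
Starting from E, the probability is 0.5890.

0.5890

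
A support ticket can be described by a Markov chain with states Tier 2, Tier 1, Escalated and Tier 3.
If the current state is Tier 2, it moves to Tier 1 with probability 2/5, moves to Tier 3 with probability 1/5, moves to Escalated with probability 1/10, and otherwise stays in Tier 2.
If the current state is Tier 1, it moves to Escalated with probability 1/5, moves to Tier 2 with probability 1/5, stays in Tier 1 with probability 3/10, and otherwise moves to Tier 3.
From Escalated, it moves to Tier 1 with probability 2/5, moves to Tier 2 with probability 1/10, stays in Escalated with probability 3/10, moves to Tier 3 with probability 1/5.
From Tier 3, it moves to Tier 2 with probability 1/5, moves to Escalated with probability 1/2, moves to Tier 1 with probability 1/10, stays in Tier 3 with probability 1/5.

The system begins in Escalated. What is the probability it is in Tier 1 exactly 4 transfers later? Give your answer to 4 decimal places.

0.3012

Propagate the distribution vector 4 transfers from Escalated.
After 0 transfers: (0.0000, 0.0000, 1.0000, 0.0000)
After 1 transfer: (0.1000, 0.4000, 0.3000, 0.2000)
After 2 transfers: (0.1800, 0.3000, 0.2800, 0.2400)
After 3 transfers: (0.1900, 0.2980, 0.2820, 0.2300)
After 4 transfers: (0.1908, 0.3012, 0.2782, 0.2298)
P(in Tier 1 after 4 transfers) = 0.3012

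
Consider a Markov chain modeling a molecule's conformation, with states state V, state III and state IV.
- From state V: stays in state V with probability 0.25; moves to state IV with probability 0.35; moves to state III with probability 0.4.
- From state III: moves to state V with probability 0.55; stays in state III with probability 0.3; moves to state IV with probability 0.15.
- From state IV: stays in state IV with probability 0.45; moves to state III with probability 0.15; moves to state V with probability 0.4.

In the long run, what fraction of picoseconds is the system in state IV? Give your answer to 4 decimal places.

0.3245

Let the stationary distribution be π with π = πP and π_1 + π_2 + π_3 = 1.
π_1 = 0.25·π_1 + 0.55·π_2 + 0.4·π_3
π_2 = 0.4·π_1 + 0.3·π_2 + 0.15·π_3
Solving with the normalization constraint gives π = (0.3856, 0.2899, 0.3245).
So the stationary probability of state IV is 0.3245.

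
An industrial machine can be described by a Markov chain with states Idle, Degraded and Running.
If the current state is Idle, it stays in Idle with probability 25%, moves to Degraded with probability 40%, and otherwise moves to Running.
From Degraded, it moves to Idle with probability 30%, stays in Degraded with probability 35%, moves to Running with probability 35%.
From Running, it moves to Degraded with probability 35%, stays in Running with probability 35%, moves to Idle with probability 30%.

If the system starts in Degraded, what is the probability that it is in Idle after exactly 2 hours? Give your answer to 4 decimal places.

Sum over the intermediate state after 1 hour:
P = P(Degraded→Idle)·P(Idle→Idle) + P(Degraded→Degraded)·P(Degraded→Idle) + P(Degraded→Running)·P(Running→Idle)
  = 0.3×0.25 + 0.35×0.3 + 0.35×0.3
  = 0.0750 + 0.1050 + 0.1050 = 0.2850

0.2850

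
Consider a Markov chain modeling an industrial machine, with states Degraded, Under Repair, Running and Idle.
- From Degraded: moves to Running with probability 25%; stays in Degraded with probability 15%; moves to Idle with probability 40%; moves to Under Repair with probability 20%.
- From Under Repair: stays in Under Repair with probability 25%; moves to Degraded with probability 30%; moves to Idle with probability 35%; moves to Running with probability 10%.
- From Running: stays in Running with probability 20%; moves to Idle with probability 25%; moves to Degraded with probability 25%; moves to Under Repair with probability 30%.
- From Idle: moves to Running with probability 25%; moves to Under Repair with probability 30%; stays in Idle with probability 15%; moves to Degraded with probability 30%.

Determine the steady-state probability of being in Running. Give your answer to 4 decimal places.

0.2007

Let the stationary distribution be π with π = πP and π_1 + π_2 + π_3 + π_4 = 1.
π_1 = 0.15·π_1 + 0.3·π_2 + 0.25·π_3 + 0.3·π_4
π_2 = 0.2·π_1 + 0.25·π_2 + 0.3·π_3 + 0.3·π_4
π_3 = 0.25·π_1 + 0.1·π_2 + 0.2·π_3 + 0.25·π_4
Solving with the normalization constraint gives π = (0.2521, 0.2617, 0.2007, 0.2854).
So the stationary probability of Running is 0.2007.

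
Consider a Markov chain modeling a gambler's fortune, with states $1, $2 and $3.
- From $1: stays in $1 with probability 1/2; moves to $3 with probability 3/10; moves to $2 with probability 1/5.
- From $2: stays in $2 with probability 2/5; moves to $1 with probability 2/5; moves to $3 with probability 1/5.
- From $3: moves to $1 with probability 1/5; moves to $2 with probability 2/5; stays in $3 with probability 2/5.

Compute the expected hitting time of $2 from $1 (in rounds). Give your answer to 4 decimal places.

Let t(s) be the expected number of rounds to first reach $2 from state s, with t($2) = 0. Conditioning on the first round:
t($1) = 1 + 0.5·t($1) + 0.3·t($3)
t($3) = 1 + 0.2·t($1) + 0.4·t($3)
Solving: t($1) = 3.7500, t($3) = 2.9167.
Expected rounds from $1 to $2: 3.7500.

3.7500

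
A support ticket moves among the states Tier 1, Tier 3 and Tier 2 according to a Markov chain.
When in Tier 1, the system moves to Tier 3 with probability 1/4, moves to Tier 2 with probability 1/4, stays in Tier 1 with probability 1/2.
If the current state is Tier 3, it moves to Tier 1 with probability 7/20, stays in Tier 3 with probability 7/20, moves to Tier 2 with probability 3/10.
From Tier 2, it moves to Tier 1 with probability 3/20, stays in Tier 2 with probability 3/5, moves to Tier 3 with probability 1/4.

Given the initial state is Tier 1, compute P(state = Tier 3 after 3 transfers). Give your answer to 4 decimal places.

Propagate the distribution vector 3 transfers from Tier 1.
After 0 transfers: (1.0000, 0.0000, 0.0000)
After 1 transfer: (0.5000, 0.2500, 0.2500)
After 2 transfers: (0.3750, 0.2750, 0.3500)
After 3 transfers: (0.3363, 0.2775, 0.3863)
P(in Tier 3 after 3 transfers) = 0.2775

0.2775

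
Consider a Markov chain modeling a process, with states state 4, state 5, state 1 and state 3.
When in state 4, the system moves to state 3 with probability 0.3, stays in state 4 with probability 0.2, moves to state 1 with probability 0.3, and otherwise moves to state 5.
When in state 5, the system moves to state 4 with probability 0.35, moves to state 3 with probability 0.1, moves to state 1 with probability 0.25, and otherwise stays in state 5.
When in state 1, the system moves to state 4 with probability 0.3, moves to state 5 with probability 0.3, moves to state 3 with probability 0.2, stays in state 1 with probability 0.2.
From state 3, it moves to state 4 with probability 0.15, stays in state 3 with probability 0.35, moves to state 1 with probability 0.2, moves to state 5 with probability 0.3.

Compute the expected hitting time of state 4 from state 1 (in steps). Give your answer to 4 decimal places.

Let t(s) be the expected number of steps to first reach state 4 from state s, with t(state 4) = 0. Conditioning on the first step:
t(state 5) = 1 + 0.3·t(state 5) + 0.25·t(state 1) + 0.1·t(state 3)
t(state 1) = 1 + 0.3·t(state 5) + 0.2·t(state 1) + 0.2·t(state 3)
t(state 3) = 1 + 0.3·t(state 5) + 0.2·t(state 1) + 0.35·t(state 3)
Solving: t(state 5) = 3.2714, t(state 1) = 3.5088, t(state 3) = 4.1280.
Expected steps from state 1 to state 4: 3.5088.

3.5088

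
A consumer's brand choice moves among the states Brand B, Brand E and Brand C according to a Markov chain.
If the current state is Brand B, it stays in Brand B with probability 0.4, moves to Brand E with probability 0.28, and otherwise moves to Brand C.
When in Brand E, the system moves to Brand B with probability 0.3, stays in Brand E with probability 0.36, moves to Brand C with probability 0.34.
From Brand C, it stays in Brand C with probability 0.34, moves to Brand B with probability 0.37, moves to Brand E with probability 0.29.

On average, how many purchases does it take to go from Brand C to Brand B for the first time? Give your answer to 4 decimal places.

Let t(s) be the expected number of purchases to first reach Brand B from state s, with t(Brand B) = 0. Conditioning on the first purchase:
t(Brand E) = 1 + 0.36·t(Brand E) + 0.34·t(Brand C)
t(Brand C) = 1 + 0.29·t(Brand E) + 0.34·t(Brand C)
Solving: t(Brand E) = 3.0883, t(Brand C) = 2.8721.
Expected purchases from Brand C to Brand B: 2.8721.

2.8721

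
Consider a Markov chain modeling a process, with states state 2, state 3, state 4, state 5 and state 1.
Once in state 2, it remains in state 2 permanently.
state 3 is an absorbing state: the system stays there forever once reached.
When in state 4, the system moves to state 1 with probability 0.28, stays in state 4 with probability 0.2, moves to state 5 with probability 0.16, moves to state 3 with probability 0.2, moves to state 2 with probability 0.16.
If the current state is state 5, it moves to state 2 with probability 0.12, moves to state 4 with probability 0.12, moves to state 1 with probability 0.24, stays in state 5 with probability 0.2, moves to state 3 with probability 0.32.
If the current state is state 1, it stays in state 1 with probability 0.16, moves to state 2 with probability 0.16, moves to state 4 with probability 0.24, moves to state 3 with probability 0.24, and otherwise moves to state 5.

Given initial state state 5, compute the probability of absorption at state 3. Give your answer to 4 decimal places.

0.6758

Let h(s) be the probability of absorption at state 3 starting from transient state s. Then h(state 3) = 1 and h(state 2) = 0. By first-step analysis:
h(state 4) = 0.16·0 + 0.2·1 + 0.2·h(state 4) + 0.16·h(state 5) + 0.28·h(state 1)
h(state 5) = 0.12·0 + 0.32·1 + 0.12·h(state 4) + 0.2·h(state 5) + 0.24·h(state 1)
h(state 1) = 0.16·0 + 0.24·1 + 0.24·h(state 4) + 0.2·h(state 5) + 0.16·h(state 1)
Solving: h(state 4) = 0.6016, h(state 5) = 0.6758, h(state 1) = 0.6185.
Starting from state 5, the probability is 0.6758.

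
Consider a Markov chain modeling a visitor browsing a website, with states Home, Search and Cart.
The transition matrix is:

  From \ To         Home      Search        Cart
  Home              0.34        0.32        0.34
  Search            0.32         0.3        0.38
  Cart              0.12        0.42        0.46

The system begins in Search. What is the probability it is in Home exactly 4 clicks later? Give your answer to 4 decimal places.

Propagate the distribution vector 4 clicks from Search.
After 0 clicks: (0.0000, 1.0000, 0.0000)
After 1 click: (0.3200, 0.3000, 0.3800)
After 2 clicks: (0.2504, 0.3520, 0.3976)
After 3 clicks: (0.2455, 0.3527, 0.4018)
After 4 clicks: (0.2446, 0.3531, 0.4023)
P(in Home after 4 clicks) = 0.2446

0.2446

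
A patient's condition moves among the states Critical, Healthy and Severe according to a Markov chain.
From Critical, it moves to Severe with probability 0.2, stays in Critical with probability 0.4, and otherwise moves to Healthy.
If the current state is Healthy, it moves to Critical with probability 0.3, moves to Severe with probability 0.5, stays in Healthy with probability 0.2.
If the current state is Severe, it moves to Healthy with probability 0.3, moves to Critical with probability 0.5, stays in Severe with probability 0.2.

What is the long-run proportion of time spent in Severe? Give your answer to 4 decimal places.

Let the stationary distribution be π with π = πP and π_1 + π_2 + π_3 = 1.
π_1 = 0.4·π_1 + 0.3·π_2 + 0.5·π_3
π_2 = 0.4·π_1 + 0.2·π_2 + 0.3·π_3
Solving with the normalization constraint gives π = (0.3984, 0.3089, 0.2927).
So the stationary probability of Severe is 0.2927.

0.2927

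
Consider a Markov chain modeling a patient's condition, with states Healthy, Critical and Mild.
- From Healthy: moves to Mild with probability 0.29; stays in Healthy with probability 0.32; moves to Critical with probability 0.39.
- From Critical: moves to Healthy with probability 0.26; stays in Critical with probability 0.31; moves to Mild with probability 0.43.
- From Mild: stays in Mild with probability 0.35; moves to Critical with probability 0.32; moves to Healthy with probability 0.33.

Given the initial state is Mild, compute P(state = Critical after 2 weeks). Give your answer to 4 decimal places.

Sum over the intermediate state after 1 week:
P = P(Mild→Healthy)·P(Healthy→Critical) + P(Mild→Critical)·P(Critical→Critical) + P(Mild→Mild)·P(Mild→Critical)
  = 0.33×0.39 + 0.32×0.31 + 0.35×0.32
  = 0.1287 + 0.0992 + 0.1120 = 0.3399

0.3399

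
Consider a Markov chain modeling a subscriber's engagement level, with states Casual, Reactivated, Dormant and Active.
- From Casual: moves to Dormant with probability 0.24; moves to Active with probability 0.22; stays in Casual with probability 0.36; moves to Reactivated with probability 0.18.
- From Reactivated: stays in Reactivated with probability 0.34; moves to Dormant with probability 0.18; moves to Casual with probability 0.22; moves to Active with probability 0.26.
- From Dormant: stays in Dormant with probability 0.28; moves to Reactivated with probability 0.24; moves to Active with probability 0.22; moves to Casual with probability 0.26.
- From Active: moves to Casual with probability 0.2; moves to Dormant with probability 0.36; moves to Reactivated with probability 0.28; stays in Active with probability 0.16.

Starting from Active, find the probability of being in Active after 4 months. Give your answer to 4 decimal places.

0.2174

Propagate the distribution vector 4 months from Active.
After 0 months: (0.0000, 0.0000, 0.0000, 1.0000)
After 1 month: (0.2000, 0.2800, 0.3600, 0.1600)
After 2 months: (0.2592, 0.2624, 0.2568, 0.2216)
After 3 months: (0.2621, 0.2596, 0.2611, 0.2172)
After 4 months: (0.2628, 0.2589, 0.2609, 0.2174)
P(in Active after 4 months) = 0.2174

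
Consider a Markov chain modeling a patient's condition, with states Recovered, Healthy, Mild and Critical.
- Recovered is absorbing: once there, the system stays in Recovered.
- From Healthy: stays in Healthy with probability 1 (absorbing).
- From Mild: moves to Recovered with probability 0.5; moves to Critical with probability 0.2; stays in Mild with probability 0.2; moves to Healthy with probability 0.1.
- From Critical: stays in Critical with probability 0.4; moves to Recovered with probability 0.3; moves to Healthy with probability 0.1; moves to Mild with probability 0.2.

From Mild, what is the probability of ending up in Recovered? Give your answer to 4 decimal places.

Let h(s) be the probability of absorption at Recovered starting from transient state s. Then h(Recovered) = 1 and h(Healthy) = 0. By first-step analysis:
h(Mild) = 0.5·1 + 0.1·0 + 0.2·h(Mild) + 0.2·h(Critical)
h(Critical) = 0.3·1 + 0.1·0 + 0.2·h(Mild) + 0.4·h(Critical)
Solving: h(Mild) = 0.8182, h(Critical) = 0.7727.
Starting from Mild, the probability is 0.8182.

0.8182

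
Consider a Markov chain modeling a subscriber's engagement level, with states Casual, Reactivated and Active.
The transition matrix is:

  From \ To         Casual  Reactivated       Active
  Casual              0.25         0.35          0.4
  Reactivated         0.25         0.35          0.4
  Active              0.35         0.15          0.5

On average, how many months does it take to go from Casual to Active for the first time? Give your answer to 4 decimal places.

2.5000

Let t(s) be the expected number of months to first reach Active from state s, with t(Active) = 0. Conditioning on the first month:
t(Casual) = 1 + 0.25·t(Casual) + 0.35·t(Reactivated)
t(Reactivated) = 1 + 0.25·t(Casual) + 0.35·t(Reactivated)
Solving: t(Casual) = 2.5000, t(Reactivated) = 2.5000.
Expected months from Casual to Active: 2.5000.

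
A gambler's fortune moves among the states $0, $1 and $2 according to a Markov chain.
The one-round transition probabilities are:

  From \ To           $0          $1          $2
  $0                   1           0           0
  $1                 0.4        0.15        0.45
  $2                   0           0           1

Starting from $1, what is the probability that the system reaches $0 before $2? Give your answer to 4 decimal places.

Let h(s) be the probability of absorption at $0 starting from transient state s. Then h($0) = 1 and h($2) = 0. By first-step analysis:
h($1) = 0.4·1 + 0.15·h($1) + 0.45·0
Solving: h($1) = 0.4706.
Starting from $1, the probability is 0.4706.

0.4706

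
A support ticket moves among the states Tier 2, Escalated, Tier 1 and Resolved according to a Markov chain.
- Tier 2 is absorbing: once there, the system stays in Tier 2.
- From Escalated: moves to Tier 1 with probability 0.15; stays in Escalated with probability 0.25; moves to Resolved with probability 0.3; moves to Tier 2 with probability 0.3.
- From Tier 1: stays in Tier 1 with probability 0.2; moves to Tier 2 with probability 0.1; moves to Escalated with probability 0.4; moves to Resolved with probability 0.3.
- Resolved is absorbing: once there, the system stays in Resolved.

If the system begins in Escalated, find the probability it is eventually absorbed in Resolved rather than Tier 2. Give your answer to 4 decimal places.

Let h(s) be the probability of absorption at Resolved starting from transient state s. Then h(Resolved) = 1 and h(Tier 2) = 0. By first-step analysis:
h(Escalated) = 0.3·0 + 0.25·h(Escalated) + 0.15·h(Tier 1) + 0.3·1
h(Tier 1) = 0.1·0 + 0.4·h(Escalated) + 0.2·h(Tier 1) + 0.3·1
Solving: h(Escalated) = 0.5278, h(Tier 1) = 0.6389.
Starting from Escalated, the probability is 0.5278.

0.5278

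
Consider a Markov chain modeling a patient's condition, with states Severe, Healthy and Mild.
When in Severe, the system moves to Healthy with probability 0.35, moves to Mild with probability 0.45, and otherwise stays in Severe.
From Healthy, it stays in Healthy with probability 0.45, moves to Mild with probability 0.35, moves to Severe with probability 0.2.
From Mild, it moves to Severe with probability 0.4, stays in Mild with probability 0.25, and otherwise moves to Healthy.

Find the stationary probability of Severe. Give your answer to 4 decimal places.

0.2685

Let the stationary distribution be π with π = πP and π_1 + π_2 + π_3 = 1.
π_1 = 0.2·π_1 + 0.2·π_2 + 0.4·π_3
π_2 = 0.35·π_1 + 0.45·π_2 + 0.35·π_3
Solving with the normalization constraint gives π = (0.2685, 0.3889, 0.3426).
So the stationary probability of Severe is 0.2685.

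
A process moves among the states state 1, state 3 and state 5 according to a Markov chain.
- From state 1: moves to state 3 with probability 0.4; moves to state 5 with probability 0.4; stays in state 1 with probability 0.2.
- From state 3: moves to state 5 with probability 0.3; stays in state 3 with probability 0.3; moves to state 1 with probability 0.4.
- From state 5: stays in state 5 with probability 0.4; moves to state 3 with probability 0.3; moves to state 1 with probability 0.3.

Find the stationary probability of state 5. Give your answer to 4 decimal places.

0.3670

Let the stationary distribution be π with π = πP and π_1 + π_2 + π_3 = 1.
π_1 = 0.2·π_1 + 0.4·π_2 + 0.3·π_3
π_2 = 0.4·π_1 + 0.3·π_2 + 0.3·π_3
Solving with the normalization constraint gives π = (0.3028, 0.3303, 0.3670).
So the stationary probability of state 5 is 0.3670.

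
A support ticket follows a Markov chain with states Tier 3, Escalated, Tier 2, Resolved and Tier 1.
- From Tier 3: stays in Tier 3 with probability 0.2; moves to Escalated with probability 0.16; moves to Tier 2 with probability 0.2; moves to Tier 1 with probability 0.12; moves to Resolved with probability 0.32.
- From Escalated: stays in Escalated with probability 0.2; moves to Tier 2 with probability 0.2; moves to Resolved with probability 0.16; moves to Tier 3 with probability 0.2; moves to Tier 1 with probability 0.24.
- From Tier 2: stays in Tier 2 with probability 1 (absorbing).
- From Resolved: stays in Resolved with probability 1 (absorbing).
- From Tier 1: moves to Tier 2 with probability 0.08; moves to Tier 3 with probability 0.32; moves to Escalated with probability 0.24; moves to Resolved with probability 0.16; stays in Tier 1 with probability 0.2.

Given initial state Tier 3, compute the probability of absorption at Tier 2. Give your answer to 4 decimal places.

0.4050

Let h(s) be the probability of absorption at Tier 2 starting from transient state s. Then h(Tier 2) = 1 and h(Resolved) = 0. By first-step analysis:
h(Tier 3) = 0.2·h(Tier 3) + 0.16·h(Escalated) + 0.2·1 + 0.32·0 + 0.12·h(Tier 1)
h(Escalated) = 0.2·h(Tier 3) + 0.2·h(Escalated) + 0.2·1 + 0.16·0 + 0.24·h(Tier 1)
h(Tier 1) = 0.32·h(Tier 3) + 0.24·h(Escalated) + 0.08·1 + 0.16·0 + 0.2·h(Tier 1)
Solving: h(Tier 3) = 0.4050, h(Escalated) = 0.4724, h(Tier 1) = 0.4037.
Starting from Tier 3, the probability is 0.4050.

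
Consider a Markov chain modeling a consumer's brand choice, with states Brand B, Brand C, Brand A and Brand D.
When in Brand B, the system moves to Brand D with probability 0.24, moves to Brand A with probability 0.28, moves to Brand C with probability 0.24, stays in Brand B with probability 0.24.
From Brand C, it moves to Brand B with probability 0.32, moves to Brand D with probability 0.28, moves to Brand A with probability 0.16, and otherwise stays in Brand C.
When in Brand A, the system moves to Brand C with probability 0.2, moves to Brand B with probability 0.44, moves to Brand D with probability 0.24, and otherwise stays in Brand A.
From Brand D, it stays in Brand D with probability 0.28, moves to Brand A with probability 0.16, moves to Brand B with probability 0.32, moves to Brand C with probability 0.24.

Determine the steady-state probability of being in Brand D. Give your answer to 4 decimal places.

0.2597

Let the stationary distribution be π with π = πP and π_1 + π_2 + π_3 + π_4 = 1.
π_1 = 0.24·π_1 + 0.32·π_2 + 0.44·π_3 + 0.32·π_4
π_2 = 0.24·π_1 + 0.24·π_2 + 0.2·π_3 + 0.24·π_4
π_3 = 0.28·π_1 + 0.16·π_2 + 0.12·π_3 + 0.16·π_4
Solving with the normalization constraint gives π = (0.3175, 0.2324, 0.1905, 0.2597).
So the stationary probability of Brand D is 0.2597.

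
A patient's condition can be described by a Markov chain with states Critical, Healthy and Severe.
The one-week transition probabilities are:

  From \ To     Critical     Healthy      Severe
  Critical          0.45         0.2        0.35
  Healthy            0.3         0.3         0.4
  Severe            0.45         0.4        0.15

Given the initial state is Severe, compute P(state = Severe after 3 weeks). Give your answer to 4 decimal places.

0.2955

Propagate the distribution vector 3 weeks from Severe.
After 0 weeks: (0.0000, 0.0000, 1.0000)
After 1 week: (0.4500, 0.4000, 0.1500)
After 2 weeks: (0.3900, 0.2700, 0.3400)
After 3 weeks: (0.4095, 0.2950, 0.2955)
P(in Severe after 3 weeks) = 0.2955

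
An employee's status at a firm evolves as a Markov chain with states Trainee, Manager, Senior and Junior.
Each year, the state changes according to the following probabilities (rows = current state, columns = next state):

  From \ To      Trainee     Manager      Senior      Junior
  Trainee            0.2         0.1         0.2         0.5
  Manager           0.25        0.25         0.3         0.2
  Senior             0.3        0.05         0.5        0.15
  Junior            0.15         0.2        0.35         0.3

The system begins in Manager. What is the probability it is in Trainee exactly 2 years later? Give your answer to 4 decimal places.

0.2325

Propagate the distribution vector 2 years from Manager.
After 0 years: (0.0000, 1.0000, 0.0000, 0.0000)
After 1 year: (0.2500, 0.2500, 0.3000, 0.2000)
After 2 years: (0.2325, 0.1425, 0.3450, 0.2800)
P(in Trainee after 2 years) = 0.2325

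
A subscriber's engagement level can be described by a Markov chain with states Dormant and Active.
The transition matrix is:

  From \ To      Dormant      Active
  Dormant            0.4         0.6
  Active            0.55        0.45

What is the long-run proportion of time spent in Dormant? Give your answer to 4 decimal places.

0.4783

Let the stationary distribution be π with π = πP and π_1 + π_2 = 1.
π_1 = 0.4·π_1 + 0.55·π_2
Solving with the normalization constraint gives π = (0.4783, 0.5217).
So the stationary probability of Dormant is 0.4783.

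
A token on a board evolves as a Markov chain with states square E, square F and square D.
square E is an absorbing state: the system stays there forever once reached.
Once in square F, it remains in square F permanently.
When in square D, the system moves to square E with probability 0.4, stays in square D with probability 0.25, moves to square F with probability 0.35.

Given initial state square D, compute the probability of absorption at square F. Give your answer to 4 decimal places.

Let h(s) be the probability of absorption at square F starting from transient state s. Then h(square F) = 1 and h(square E) = 0. By first-step analysis:
h(square D) = 0.4·0 + 0.35·1 + 0.25·h(square D)
Solving: h(square D) = 0.4667.
Starting from square D, the probability is 0.4667.

0.4667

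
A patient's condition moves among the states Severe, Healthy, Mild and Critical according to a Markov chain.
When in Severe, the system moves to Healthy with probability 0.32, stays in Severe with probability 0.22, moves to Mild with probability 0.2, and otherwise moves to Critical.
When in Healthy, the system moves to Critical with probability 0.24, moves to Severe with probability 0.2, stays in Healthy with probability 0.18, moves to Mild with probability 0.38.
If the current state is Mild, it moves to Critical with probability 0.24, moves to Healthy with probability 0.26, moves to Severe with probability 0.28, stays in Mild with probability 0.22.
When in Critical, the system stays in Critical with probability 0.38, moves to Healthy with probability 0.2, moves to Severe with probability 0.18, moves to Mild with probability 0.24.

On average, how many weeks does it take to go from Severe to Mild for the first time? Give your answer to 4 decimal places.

Let t(s) be the expected number of weeks to first reach Mild from state s, with t(Mild) = 0. Conditioning on the first week:
t(Severe) = 1 + 0.22·t(Severe) + 0.32·t(Healthy) + 0.26·t(Critical)
t(Healthy) = 1 + 0.2·t(Severe) + 0.18·t(Healthy) + 0.24·t(Critical)
t(Critical) = 1 + 0.18·t(Severe) + 0.2·t(Healthy) + 0.38·t(Critical)
Solving: t(Severe) = 3.8967, t(Healthy) = 3.2831, t(Critical) = 3.8033.
Expected weeks from Severe to Mild: 3.8967.

3.8967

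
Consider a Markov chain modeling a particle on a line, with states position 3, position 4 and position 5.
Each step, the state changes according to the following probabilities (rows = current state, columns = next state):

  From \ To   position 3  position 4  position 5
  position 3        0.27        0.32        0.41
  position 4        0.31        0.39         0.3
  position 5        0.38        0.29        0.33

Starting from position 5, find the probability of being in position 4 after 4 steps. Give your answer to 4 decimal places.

Propagate the distribution vector 4 steps from position 5.
After 0 steps: (0.0000, 0.0000, 1.0000)
After 1 step: (0.3800, 0.2900, 0.3300)
After 2 steps: (0.3179, 0.3304, 0.3517)
After 3 steps: (0.3219, 0.3326, 0.3455)
After 4 steps: (0.3213, 0.3329, 0.3458)
P(in position 4 after 4 steps) = 0.3329

0.3329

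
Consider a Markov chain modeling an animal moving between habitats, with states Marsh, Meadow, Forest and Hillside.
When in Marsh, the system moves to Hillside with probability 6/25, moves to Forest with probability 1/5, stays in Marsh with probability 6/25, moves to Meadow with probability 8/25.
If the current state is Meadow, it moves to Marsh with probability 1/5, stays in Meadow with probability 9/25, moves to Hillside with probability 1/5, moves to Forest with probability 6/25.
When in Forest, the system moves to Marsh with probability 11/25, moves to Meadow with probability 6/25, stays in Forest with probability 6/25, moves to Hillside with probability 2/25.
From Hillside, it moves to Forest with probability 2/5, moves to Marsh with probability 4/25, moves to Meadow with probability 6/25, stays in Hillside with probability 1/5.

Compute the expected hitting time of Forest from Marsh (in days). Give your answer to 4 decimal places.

Let t(s) be the expected number of days to first reach Forest from state s, with t(Forest) = 0. Conditioning on the first day:
t(Marsh) = 1 + 0.24·t(Marsh) + 0.32·t(Meadow) + 0.24·t(Hillside)
t(Meadow) = 1 + 0.2·t(Marsh) + 0.36·t(Meadow) + 0.2·t(Hillside)
t(Hillside) = 1 + 0.16·t(Marsh) + 0.24·t(Meadow) + 0.2·t(Hillside)
Solving: t(Marsh) = 3.9012, t(Meadow) = 3.7694, t(Hillside) = 3.1611.
Expected days from Marsh to Forest: 3.9012.

3.9012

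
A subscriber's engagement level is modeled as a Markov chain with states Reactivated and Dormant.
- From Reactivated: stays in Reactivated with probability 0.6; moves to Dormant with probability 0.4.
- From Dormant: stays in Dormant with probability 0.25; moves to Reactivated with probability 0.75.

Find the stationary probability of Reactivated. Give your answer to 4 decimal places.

0.6522

Let the stationary distribution be π with π = πP and π_1 + π_2 = 1.
π_1 = 0.6·π_1 + 0.75·π_2
Solving with the normalization constraint gives π = (0.6522, 0.3478).
So the stationary probability of Reactivated is 0.6522.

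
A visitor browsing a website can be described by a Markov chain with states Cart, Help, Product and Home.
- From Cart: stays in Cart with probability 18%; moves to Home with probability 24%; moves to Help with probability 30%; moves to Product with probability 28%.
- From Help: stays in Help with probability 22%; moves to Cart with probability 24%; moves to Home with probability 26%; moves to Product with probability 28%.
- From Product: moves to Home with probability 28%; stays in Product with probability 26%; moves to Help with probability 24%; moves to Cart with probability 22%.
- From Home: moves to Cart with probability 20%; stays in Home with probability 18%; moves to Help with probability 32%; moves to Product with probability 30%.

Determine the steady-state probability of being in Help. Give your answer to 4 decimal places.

0.2667

Let the stationary distribution be π with π = πP and π_1 + π_2 + π_3 + π_4 = 1.
π_1 = 0.18·π_1 + 0.24·π_2 + 0.22·π_3 + 0.2·π_4
π_2 = 0.3·π_1 + 0.22·π_2 + 0.24·π_3 + 0.32·π_4
π_3 = 0.28·π_1 + 0.28·π_2 + 0.26·π_3 + 0.3·π_4
Solving with the normalization constraint gives π = (0.2120, 0.2667, 0.2793, 0.2420).
So the stationary probability of Help is 0.2667.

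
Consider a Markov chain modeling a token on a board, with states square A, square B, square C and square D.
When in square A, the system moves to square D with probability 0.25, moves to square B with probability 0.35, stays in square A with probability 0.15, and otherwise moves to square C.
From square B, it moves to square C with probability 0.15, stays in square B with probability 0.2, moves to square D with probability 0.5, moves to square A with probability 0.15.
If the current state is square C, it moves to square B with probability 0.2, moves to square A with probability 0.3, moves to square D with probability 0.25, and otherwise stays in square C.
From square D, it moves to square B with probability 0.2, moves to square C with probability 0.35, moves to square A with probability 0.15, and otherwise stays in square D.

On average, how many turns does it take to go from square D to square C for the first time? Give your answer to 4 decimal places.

3.4423

Let t(s) be the expected number of turns to first reach square C from state s, with t(square C) = 0. Conditioning on the first turn:
t(square A) = 1 + 0.15·t(square A) + 0.35·t(square B) + 0.25·t(square D)
t(square B) = 1 + 0.15·t(square A) + 0.2·t(square B) + 0.5·t(square D)
t(square D) = 1 + 0.15·t(square A) + 0.2·t(square B) + 0.3·t(square D)
Solving: t(square A) = 3.8898, t(square B) = 4.1308, t(square D) = 3.4423.
Expected turns from square D to square C: 3.4423.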